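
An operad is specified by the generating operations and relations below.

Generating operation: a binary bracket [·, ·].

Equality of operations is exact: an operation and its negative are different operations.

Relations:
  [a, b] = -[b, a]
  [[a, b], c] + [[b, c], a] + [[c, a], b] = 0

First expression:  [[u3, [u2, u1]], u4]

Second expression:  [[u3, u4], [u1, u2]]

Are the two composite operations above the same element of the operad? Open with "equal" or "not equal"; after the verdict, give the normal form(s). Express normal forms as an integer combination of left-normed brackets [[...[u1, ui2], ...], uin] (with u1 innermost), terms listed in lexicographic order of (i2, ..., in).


The first expression reduces to [[[u1, u2], u3], u4]
The second expression reduces to -[[[u1, u2], u3], u4] + [[[u1, u2], u4], u3]
The forms do not match — not equal.

not equal; the first gives [[[u1, u2], u3], u4] and the second -[[[u1, u2], u3], u4] + [[[u1, u2], u4], u3]


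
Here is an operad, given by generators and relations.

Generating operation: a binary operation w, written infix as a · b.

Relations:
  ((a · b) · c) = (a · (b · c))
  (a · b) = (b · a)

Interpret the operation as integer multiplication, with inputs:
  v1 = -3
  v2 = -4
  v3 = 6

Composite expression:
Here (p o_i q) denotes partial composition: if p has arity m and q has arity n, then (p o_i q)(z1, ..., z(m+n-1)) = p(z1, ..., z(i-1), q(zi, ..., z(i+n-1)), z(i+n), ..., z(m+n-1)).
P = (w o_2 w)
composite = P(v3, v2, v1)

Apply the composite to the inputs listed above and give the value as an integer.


72

(v2 · v1) = 12
(v3 · (v2 · v1)) = 72


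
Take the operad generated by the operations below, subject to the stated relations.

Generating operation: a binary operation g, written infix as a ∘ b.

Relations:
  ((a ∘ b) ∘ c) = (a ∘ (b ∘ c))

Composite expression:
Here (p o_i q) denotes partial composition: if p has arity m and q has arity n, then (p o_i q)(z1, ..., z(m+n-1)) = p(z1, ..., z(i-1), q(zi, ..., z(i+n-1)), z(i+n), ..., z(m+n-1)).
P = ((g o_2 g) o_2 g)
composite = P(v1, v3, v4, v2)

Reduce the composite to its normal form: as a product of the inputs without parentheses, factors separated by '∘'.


v1 ∘ v3 ∘ v4 ∘ v2


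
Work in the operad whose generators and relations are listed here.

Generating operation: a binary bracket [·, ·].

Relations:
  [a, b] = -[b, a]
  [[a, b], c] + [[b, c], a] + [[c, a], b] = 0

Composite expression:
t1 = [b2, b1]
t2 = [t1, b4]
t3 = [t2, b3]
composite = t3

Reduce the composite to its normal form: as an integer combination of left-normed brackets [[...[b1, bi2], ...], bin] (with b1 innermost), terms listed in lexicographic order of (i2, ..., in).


Expand each bracket as ab - ba; the b1-initial words give the coefficients.
Composite bracket: [[[b2, b1], b4], b3]
Under [a, b] = ab - ba we get 8 signed associative words (2^3 = 8).
Coefficients come from the b1-initial words:
  sign of b1b2b4b3 is -1, so it contributes -[[[b1, b2], b4], b3]

-[[[b1, b2], b4], b3]


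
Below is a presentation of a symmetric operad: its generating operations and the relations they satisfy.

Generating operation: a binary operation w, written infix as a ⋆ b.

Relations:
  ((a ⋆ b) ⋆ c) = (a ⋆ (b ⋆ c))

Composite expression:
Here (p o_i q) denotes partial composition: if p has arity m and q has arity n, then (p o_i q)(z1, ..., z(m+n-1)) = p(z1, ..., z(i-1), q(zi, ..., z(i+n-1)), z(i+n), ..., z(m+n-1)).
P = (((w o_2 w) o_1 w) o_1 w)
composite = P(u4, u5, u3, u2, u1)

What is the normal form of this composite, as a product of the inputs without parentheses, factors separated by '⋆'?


All parenthesizations of w agree; list the u-inputs left to right.
(u4 ⋆ u5) flattens to u4 ⋆ u5
((u4 ⋆ u5) ⋆ u3) flattens to u4 ⋆ u5 ⋆ u3
(u2 ⋆ u1) flattens to u2 ⋆ u1
(((u4 ⋆ u5) ⋆ u3) ⋆ (u2 ⋆ u1)) flattens to u4 ⋆ u5 ⋆ u3 ⋆ u2 ⋆ u1

u4 ⋆ u5 ⋆ u3 ⋆ u2 ⋆ u1


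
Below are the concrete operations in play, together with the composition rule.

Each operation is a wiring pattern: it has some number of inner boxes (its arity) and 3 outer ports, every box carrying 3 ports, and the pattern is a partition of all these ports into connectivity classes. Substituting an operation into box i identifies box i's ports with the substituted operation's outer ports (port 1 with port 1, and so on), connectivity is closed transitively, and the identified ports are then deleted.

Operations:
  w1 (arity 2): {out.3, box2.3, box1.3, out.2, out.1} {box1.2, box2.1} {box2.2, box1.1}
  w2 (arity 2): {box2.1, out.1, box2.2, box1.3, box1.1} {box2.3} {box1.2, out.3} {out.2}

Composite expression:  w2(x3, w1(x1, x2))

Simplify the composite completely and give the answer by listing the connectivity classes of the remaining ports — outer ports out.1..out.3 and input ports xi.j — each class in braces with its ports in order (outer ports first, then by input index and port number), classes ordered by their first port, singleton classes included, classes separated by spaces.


{out.1, x1.3, x2.3, x3.1, x3.3} {out.2} {out.3, x3.2} {x1.1, x2.2} {x1.2, x2.1}

Reachability decides: close wires over w2-identified ports.
composing w1 on (x1, x2), with out.j its own outer ports: {out.1, out.2, out.3, x1.3, x2.3} {x1.1, x2.2} {x1.2, x2.1}
composing w2 on (x3, x1, x2), with out.j its own outer ports: {out.1, x1.3, x2.3, x3.1, x3.3} {out.2} {out.3, x3.2} {x1.1, x2.2} {x1.2, x2.1}


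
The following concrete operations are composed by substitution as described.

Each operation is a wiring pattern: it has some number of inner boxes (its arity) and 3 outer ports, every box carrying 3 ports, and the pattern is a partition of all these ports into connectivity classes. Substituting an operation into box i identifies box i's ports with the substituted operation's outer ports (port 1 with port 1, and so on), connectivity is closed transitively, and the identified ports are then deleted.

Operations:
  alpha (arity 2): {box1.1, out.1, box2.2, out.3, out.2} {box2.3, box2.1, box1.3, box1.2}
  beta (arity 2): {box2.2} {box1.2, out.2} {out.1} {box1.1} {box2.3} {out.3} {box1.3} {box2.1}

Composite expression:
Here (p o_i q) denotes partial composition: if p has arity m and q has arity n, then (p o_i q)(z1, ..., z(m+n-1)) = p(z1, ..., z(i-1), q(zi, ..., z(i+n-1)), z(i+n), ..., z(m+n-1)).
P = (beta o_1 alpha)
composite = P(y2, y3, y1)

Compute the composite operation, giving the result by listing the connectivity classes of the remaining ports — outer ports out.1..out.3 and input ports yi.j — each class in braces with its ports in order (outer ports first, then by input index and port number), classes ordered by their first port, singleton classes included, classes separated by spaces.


{out.1} {out.2, y2.1, y3.2} {out.3} {y1.1} {y1.2} {y1.3} {y2.2, y2.3, y3.1, y3.3}

Reachability decides: close wires over beta-identified ports.
after alpha, the pattern on (y2, y3) reads {out.1, out.2, out.3, y2.1, y3.2} {y2.2, y2.3, y3.1, y3.3} (out.j = its outer ports)
after beta, the pattern on (y2, y3, y1) reads {out.1} {out.2, y2.1, y3.2} {out.3} {y1.1} {y1.2} {y1.3} {y2.2, y2.3, y3.1, y3.3} (out.j = its outer ports)


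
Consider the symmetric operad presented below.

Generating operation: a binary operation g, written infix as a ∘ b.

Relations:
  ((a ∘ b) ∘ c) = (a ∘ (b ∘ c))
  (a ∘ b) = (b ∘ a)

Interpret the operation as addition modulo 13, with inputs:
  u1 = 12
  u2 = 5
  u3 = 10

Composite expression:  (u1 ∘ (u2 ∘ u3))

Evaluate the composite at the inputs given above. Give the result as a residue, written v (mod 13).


1 (mod 13)

(u2 ∘ u3) = 2
(u1 ∘ (u2 ∘ u3)) = 1


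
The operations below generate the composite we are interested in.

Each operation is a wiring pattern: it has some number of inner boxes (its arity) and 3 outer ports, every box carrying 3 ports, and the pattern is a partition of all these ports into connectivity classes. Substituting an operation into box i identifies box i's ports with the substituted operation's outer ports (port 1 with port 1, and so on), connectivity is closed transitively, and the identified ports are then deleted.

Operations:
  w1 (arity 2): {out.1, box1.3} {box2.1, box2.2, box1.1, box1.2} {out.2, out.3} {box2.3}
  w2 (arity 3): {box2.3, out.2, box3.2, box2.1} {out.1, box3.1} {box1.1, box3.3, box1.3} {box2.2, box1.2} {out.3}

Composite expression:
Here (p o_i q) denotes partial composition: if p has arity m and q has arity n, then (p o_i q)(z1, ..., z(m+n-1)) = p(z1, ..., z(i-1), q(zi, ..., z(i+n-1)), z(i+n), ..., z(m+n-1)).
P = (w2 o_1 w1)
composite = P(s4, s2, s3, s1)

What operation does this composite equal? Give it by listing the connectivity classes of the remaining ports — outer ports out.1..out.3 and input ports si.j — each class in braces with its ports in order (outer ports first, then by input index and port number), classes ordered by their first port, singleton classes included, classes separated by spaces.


{out.1, s1.1} {out.2, s1.2, s3.1, s3.3} {out.3} {s1.3, s3.2, s4.3} {s2.1, s2.2, s4.1, s4.2} {s2.3}

Treat the ports identified at w2 as solder joints: merge, then drop.
after w1, the pattern on (s4, s2) reads {out.1, s4.3} {out.2, out.3} {s2.1, s2.2, s4.1, s4.2} {s2.3} (out.j = its outer ports)
after w2, the pattern on (s4, s2, s3, s1) reads {out.1, s1.1} {out.2, s1.2, s3.1, s3.3} {out.3} {s1.3, s3.2, s4.3} {s2.1, s2.2, s4.1, s4.2} {s2.3} (out.j = its outer ports)


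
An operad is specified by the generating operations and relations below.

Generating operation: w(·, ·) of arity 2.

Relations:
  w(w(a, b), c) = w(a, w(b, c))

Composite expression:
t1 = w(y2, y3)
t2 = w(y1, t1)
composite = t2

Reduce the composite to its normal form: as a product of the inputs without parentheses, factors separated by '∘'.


y1 ∘ y2 ∘ y3

Key point: w is associative — brackets drop, the y-order remains.
w(y2, y3) flattens to y2 ∘ y3
w(y1, w(y2, y3)) flattens to y1 ∘ y2 ∘ y3


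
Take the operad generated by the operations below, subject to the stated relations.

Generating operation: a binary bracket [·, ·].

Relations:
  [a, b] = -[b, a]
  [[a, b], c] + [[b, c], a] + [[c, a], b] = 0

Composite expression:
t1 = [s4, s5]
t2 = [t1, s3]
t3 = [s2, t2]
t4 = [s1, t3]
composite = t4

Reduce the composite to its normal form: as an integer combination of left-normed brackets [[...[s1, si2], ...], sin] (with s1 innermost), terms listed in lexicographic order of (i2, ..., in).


-[[[[s1, s2], s3], s4], s5] + [[[[s1, s2], s3], s5], s4] + [[[[s1, s2], s4], s5], s3] - [[[[s1, s2], s5], s4], s3] + [[[[s1, s3], s4], s5], s2] - [[[[s1, s3], s5], s4], s2] - [[[[s1, s4], s5], s3], s2] + [[[[s1, s5], s4], s3], s2]

Left-normed coefficients sit on the s1-initial expansion words.
Composite bracket: [s1, [s2, [[s4, s5], s3]]]
Expanding via [a, b] = ab - ba: 16 signed words (2^4 = 16).
Collect the words opening with s1:
  the word s1s2s3s4s5 carries sign -1 and contributes -[[[[s1, s2], s3], s4], s5]
  the word s1s2s3s5s4 carries sign +1 and contributes +[[[[s1, s2], s3], s5], s4]
  the word s1s2s4s5s3 carries sign +1 and contributes +[[[[s1, s2], s4], s5], s3]
  the word s1s2s5s4s3 carries sign -1 and contributes -[[[[s1, s2], s5], s4], s3]
  the word s1s3s4s5s2 carries sign +1 and contributes +[[[[s1, s3], s4], s5], s2]
  the word s1s3s5s4s2 carries sign -1 and contributes -[[[[s1, s3], s5], s4], s2]
  the word s1s4s5s3s2 carries sign -1 and contributes -[[[[s1, s4], s5], s3], s2]
  the word s1s5s4s3s2 carries sign +1 and contributes +[[[[s1, s5], s4], s3], s2]


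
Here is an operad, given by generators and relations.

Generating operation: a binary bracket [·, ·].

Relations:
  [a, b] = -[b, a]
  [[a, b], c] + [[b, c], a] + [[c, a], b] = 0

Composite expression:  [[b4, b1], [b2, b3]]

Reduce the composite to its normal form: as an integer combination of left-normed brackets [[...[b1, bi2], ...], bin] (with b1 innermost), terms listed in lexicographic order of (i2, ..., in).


-[[[b1, b4], b2], b3] + [[[b1, b4], b3], b2]

Expand each bracket as ab - ba; the b1-initial words give the coefficients.
Composite bracket: [[b4, b1], [b2, b3]]
Expanding via [a, b] = ab - ba: 8 signed words (2^3 = 8).
Keep just the words that open with b1:
  b1b4b2b3 (sign -1) contributes -[[[b1, b4], b2], b3]
  b1b4b3b2 (sign +1) contributes +[[[b1, b4], b3], b2]


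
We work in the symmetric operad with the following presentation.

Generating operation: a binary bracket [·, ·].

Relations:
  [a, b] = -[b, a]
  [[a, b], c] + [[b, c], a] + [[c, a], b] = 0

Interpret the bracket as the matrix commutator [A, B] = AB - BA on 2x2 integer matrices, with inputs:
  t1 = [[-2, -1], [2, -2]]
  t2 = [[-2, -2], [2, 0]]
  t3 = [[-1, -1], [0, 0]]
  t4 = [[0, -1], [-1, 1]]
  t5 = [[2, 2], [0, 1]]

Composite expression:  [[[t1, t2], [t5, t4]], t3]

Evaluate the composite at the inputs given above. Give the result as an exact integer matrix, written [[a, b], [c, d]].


[t1, t2] = [[2, -2], [-4, -2]]
[t5, t4] = [[-2, 1], [1, 2]]
[[t1, t2], [t5, t4]] = [[2, -4], [12, -2]]
[[[t1, t2], [t5, t4]], t3] = [[12, -8], [-12, -12]]

[[12, -8], [-12, -12]]


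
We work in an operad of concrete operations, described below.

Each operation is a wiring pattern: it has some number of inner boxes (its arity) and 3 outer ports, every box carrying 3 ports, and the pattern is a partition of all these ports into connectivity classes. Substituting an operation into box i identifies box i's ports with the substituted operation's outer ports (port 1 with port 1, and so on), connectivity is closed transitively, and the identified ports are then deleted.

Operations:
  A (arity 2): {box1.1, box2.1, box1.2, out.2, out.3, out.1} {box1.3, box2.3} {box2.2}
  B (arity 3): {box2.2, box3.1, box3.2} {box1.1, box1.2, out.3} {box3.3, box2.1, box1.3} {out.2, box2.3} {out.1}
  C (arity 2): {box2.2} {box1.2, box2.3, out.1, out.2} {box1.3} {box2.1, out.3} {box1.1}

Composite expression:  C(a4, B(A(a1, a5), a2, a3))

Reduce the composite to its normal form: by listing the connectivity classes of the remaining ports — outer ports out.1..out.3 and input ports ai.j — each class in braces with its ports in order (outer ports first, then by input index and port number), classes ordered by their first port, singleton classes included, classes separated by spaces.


{out.1, out.2, a1.1, a1.2, a2.1, a3.3, a4.2, a5.1} {out.3} {a1.3, a5.3} {a2.2, a3.1, a3.2} {a2.3} {a4.1} {a4.3} {a5.2}

Two ports join when wires chain via C-identified ports.
the subtree at A composes to {out.1, out.2, out.3, a1.1, a1.2, a5.1} {a1.3, a5.3} {a5.2} on (a1, a5); out.j = own outer ports
the subtree at B composes to {out.1} {out.2, a2.3} {out.3, a1.1, a1.2, a2.1, a3.3, a5.1} {a1.3, a5.3} {a2.2, a3.1, a3.2} {a5.2} on (a1, a5, a2, a3); out.j = own outer ports
the subtree at C composes to {out.1, out.2, a1.1, a1.2, a2.1, a3.3, a4.2, a5.1} {out.3} {a1.3, a5.3} {a2.2, a3.1, a3.2} {a2.3} {a4.1} {a4.3} {a5.2} on (a4, a1, a5, a2, a3); out.j = own outer ports


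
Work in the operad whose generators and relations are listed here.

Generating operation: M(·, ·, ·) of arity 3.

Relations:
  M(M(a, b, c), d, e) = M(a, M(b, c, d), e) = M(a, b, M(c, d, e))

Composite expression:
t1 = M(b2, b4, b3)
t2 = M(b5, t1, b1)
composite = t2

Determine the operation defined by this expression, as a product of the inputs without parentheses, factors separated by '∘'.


b5 ∘ b2 ∘ b4 ∘ b3 ∘ b1

The M-tree's shape is irrelevant; the b-reading-order decides.
M(b2, b4, b3) reduces to b2 ∘ b4 ∘ b3
M(b5, M(b2, b4, b3), b1) reduces to b5 ∘ b2 ∘ b4 ∘ b3 ∘ b1


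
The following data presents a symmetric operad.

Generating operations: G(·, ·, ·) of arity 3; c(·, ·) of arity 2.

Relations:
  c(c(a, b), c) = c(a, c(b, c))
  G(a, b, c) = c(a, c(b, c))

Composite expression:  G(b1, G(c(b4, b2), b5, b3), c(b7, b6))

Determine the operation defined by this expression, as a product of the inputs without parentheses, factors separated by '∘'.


Associativity of G dissolves the nesting; only the b-input order survives.
c(b4, b2) linearizes to b4 ∘ b2
G(c(b4, b2), b5, b3) linearizes to b4 ∘ b2 ∘ b5 ∘ b3
c(b7, b6) linearizes to b7 ∘ b6
G(b1, G(c(b4, b2), b5, b3), c(b7, b6)) linearizes to b1 ∘ b4 ∘ b2 ∘ b5 ∘ b3 ∘ b7 ∘ b6

b1 ∘ b4 ∘ b2 ∘ b5 ∘ b3 ∘ b7 ∘ b6


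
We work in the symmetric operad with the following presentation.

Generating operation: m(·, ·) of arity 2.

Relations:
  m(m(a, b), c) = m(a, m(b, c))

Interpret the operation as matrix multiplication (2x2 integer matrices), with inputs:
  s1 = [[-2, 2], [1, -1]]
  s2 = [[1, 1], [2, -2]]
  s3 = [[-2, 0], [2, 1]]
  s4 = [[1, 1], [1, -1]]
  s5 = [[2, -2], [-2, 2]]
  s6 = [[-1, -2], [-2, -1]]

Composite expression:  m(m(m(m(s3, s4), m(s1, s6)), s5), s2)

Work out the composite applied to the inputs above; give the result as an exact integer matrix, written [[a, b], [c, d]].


m(s3, s4) = [[-2, -2], [3, 1]]
m(s1, s6) = [[-2, 2], [1, -1]]
m(m(s3, s4), m(s1, s6)) = [[2, -2], [-5, 5]]
m(m(m(s3, s4), m(s1, s6)), s5) = [[8, -8], [-20, 20]]
m(m(m(m(s3, s4), m(s1, s6)), s5), s2) = [[-8, 24], [20, -60]]

[[-8, 24], [20, -60]]


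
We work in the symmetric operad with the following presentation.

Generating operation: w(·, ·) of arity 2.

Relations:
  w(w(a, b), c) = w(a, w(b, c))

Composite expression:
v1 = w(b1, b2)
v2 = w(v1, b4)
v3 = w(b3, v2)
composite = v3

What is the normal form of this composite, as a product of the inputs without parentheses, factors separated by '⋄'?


b3 ⋄ b1 ⋄ b2 ⋄ b4

The w-tree's shape is irrelevant; the b-reading-order decides.
w(b1, b2) collapses to b1 ⋄ b2
w(w(b1, b2), b4) collapses to b1 ⋄ b2 ⋄ b4
w(b3, w(w(b1, b2), b4)) collapses to b3 ⋄ b1 ⋄ b2 ⋄ b4


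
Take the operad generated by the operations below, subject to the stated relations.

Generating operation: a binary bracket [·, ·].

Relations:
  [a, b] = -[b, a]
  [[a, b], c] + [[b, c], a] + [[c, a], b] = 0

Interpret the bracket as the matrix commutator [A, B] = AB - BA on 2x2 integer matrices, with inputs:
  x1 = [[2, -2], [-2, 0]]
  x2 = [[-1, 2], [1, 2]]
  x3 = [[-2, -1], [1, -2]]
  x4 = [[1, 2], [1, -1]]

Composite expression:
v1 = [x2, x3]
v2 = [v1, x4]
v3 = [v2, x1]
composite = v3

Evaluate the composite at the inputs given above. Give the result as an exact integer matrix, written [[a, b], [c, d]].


[x2, x3] = [[3, 3], [3, -3]]
[[x2, x3], x4] = [[-3, 6], [0, 3]]
[[[x2, x3], x4], x1] = [[-12, 0], [-12, 12]]

[[-12, 0], [-12, 12]]


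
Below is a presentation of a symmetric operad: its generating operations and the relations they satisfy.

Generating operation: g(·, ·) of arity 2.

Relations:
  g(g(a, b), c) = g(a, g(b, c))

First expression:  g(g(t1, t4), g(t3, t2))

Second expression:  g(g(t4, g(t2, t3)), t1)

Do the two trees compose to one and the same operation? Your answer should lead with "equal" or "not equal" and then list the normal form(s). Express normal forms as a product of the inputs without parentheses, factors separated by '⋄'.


The first composite normalizes to t1 ⋄ t4 ⋄ t3 ⋄ t2
The second composite normalizes to t4 ⋄ t2 ⋄ t3 ⋄ t1
No match — not equal.

not equal — first t1 ⋄ t4 ⋄ t3 ⋄ t2, second t4 ⋄ t2 ⋄ t3 ⋄ t1


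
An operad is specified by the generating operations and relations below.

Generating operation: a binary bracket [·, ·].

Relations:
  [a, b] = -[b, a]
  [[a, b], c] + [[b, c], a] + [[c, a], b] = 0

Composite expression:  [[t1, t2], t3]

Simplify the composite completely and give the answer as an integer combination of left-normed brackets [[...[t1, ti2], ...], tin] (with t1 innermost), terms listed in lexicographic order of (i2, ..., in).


[[t1, t2], t3]

In the tensor algebra, words opening t1 carry the t1-anchored form.
Composite bracket: [[t1, t2], t3]
Expanding via [a, b] = ab - ba: 4 signed words (2^2 = 4).
Keep just the words that open with t1:
  t1t2t3 (sign +1) contributes +[[t1, t2], t3]


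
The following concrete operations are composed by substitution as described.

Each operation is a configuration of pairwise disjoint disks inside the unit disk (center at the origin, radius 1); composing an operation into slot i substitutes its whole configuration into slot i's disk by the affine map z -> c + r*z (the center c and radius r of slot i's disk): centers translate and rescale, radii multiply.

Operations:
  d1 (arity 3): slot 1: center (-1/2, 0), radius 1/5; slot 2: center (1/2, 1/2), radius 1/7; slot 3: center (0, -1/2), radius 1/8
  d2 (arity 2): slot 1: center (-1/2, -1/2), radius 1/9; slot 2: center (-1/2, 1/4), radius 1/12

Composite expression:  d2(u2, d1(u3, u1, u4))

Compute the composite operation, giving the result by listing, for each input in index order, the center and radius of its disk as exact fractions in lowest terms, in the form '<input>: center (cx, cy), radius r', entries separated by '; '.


Nesting under d2 composes maps z -> c + r*z down each u-path.
u2: after 1 affine step, its disk has center (-1/2, -1/2), radius 1/9
u3: after 2 affine steps, its disk has center (-13/24, 1/4), radius 1/60
u1: after 2 affine steps, its disk has center (-11/24, 7/24), radius 1/84
u4: after 2 affine steps, its disk has center (-1/2, 5/24), radius 1/96

u1: center (-11/24, 7/24), radius 1/84; u2: center (-1/2, -1/2), radius 1/9; u3: center (-13/24, 1/4), radius 1/60; u4: center (-1/2, 5/24), radius 1/96


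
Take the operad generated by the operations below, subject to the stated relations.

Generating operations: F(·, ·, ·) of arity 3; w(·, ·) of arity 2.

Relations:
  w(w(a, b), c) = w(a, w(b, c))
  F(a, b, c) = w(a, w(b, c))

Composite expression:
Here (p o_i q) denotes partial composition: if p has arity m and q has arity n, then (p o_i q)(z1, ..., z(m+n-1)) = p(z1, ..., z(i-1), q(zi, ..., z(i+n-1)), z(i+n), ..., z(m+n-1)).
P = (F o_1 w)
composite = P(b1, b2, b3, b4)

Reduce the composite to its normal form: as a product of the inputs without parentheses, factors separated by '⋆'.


The F-tree's shape is irrelevant; the b-reading-order decides.
w(b1, b2) linearizes to b1 ⋆ b2
F(w(b1, b2), b3, b4) linearizes to b1 ⋆ b2 ⋆ b3 ⋆ b4

b1 ⋆ b2 ⋆ b3 ⋆ b4


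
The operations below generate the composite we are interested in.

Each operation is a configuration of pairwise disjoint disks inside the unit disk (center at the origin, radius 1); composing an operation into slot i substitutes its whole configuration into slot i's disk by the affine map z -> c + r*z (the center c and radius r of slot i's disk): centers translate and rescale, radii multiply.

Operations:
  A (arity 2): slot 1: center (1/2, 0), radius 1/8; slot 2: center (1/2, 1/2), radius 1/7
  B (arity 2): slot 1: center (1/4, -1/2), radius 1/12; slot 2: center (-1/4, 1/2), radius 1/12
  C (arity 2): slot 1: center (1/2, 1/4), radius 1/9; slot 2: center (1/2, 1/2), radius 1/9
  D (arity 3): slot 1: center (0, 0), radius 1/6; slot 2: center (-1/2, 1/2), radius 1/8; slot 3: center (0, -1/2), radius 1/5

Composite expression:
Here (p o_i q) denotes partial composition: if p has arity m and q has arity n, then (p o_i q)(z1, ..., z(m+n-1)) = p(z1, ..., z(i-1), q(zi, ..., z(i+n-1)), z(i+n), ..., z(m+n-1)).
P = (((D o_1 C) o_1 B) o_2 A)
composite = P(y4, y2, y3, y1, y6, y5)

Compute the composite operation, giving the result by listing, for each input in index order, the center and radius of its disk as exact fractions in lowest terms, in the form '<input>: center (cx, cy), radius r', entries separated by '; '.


y1: center (1/12, 1/12), radius 1/54; y2: center (103/1296, 11/216), radius 1/5184; y3: center (103/1296, 67/1296), radius 1/4536; y4: center (19/216, 7/216), radius 1/648; y5: center (0, -1/2), radius 1/5; y6: center (-1/2, 1/2), radius 1/8

Each y-disk chains the slot maps above it in D; radii multiply.
input y4: applying the 3 nested substitutions gives center (19/216, 7/216), radius 1/648
input y2: applying the 4 nested substitutions gives center (103/1296, 11/216), radius 1/5184
input y3: applying the 4 nested substitutions gives center (103/1296, 67/1296), radius 1/4536
input y1: applying the 2 nested substitutions gives center (1/12, 1/12), radius 1/54
input y6: applying the 1 nested substitution gives center (-1/2, 1/2), radius 1/8
input y5: applying the 1 nested substitution gives center (0, -1/2), radius 1/5


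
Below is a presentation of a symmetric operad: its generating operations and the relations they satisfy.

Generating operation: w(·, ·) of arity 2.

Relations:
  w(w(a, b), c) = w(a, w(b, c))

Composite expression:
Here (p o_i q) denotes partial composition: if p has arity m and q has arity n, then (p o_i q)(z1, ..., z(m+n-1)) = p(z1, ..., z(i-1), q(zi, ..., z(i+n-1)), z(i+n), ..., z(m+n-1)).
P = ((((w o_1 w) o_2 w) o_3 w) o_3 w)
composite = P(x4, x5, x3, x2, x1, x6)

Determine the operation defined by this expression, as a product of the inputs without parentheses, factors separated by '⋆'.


The w-tree's shape is irrelevant; the x-reading-order decides.
w(x3, x2) collapses to x3 ⋆ x2
w(w(x3, x2), x1) collapses to x3 ⋆ x2 ⋆ x1
w(x5, w(w(x3, x2), x1)) collapses to x5 ⋆ x3 ⋆ x2 ⋆ x1
w(x4, w(x5, w(w(x3, x2), x1))) collapses to x4 ⋆ x5 ⋆ x3 ⋆ x2 ⋆ x1
w(w(x4, w(x5, w(w(x3, x2), x1))), x6) collapses to x4 ⋆ x5 ⋆ x3 ⋆ x2 ⋆ x1 ⋆ x6

x4 ⋆ x5 ⋆ x3 ⋆ x2 ⋆ x1 ⋆ x6


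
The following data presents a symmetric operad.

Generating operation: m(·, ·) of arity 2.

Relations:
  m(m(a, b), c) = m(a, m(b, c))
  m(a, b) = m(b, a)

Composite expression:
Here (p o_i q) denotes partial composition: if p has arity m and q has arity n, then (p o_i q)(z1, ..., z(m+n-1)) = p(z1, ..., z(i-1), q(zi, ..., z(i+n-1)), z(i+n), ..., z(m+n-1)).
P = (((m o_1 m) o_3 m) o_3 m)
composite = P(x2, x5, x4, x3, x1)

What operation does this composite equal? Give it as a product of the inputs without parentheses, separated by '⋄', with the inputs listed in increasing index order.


x1 ⋄ x2 ⋄ x3 ⋄ x4 ⋄ x5


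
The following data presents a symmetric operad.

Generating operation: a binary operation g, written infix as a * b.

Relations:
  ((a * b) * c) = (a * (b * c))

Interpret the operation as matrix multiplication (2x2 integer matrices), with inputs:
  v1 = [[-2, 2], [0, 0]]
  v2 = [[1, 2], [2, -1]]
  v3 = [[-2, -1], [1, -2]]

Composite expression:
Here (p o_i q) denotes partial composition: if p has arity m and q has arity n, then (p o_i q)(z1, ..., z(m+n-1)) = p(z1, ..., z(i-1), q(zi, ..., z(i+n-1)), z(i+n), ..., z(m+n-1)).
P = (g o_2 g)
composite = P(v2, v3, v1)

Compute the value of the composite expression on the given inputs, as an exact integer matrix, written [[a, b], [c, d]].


[[0, 0], [10, -10]]

(v3 * v1) = [[4, -4], [-2, 2]]
(v2 * (v3 * v1)) = [[0, 0], [10, -10]]


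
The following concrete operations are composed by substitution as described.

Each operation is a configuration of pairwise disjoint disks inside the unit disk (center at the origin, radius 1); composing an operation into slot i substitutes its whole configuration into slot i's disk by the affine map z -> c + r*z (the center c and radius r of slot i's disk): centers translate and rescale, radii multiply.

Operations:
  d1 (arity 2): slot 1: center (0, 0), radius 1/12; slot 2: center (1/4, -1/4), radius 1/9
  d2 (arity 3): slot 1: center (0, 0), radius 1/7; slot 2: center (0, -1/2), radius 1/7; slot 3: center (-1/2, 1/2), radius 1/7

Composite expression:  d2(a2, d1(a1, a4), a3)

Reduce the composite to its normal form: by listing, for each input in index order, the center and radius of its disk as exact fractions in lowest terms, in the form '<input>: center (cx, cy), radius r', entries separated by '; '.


a1: center (0, -1/2), radius 1/84; a2: center (0, 0), radius 1/7; a3: center (-1/2, 1/2), radius 1/7; a4: center (1/28, -15/28), radius 1/63

Affine substitution under d2: radii multiply and a-centers shift.
for a2, the 1-step affine chain lands on center (0, 0), radius 1/7
for a1, the 2-step affine chain lands on center (0, -1/2), radius 1/84
for a4, the 2-step affine chain lands on center (1/28, -15/28), radius 1/63
for a3, the 1-step affine chain lands on center (-1/2, 1/2), radius 1/7


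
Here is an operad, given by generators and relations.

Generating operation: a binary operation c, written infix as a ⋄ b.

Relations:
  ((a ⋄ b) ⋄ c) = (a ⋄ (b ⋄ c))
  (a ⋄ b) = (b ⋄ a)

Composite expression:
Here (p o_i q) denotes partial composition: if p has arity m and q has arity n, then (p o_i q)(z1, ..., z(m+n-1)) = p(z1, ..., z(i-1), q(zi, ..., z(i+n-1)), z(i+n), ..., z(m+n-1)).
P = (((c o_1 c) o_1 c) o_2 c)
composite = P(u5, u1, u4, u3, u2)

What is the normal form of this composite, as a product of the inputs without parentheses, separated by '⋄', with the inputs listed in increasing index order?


u1 ⋄ u2 ⋄ u3 ⋄ u4 ⋄ u5

Shape and order are irrelevant to c; the u-input set decides.
(u1 ⋄ u4) reduces to u1 ⋄ u4
(u5 ⋄ (u1 ⋄ u4)) reduces to u5 ⋄ u1 ⋄ u4
((u5 ⋄ (u1 ⋄ u4)) ⋄ u3) reduces to u5 ⋄ u1 ⋄ u4 ⋄ u3
(((u5 ⋄ (u1 ⋄ u4)) ⋄ u3) ⋄ u2) reduces to u5 ⋄ u1 ⋄ u4 ⋄ u3 ⋄ u2
rearranged into index order: u1 ⋄ u2 ⋄ u3 ⋄ u4 ⋄ u5


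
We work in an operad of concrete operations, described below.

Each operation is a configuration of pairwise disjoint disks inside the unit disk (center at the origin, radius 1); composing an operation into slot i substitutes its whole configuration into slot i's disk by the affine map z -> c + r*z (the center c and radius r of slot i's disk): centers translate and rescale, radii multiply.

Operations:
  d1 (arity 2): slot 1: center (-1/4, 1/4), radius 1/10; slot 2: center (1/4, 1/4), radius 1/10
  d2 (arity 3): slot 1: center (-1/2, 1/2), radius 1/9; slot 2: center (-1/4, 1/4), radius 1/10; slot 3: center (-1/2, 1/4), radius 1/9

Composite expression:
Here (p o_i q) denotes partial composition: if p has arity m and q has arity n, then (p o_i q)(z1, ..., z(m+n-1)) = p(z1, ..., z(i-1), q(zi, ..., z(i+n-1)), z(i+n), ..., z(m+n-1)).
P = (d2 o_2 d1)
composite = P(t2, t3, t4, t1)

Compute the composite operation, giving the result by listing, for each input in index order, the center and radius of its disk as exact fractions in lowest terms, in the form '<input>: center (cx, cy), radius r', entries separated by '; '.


t1: center (-1/2, 1/4), radius 1/9; t2: center (-1/2, 1/2), radius 1/9; t3: center (-11/40, 11/40), radius 1/100; t4: center (-9/40, 11/40), radius 1/100


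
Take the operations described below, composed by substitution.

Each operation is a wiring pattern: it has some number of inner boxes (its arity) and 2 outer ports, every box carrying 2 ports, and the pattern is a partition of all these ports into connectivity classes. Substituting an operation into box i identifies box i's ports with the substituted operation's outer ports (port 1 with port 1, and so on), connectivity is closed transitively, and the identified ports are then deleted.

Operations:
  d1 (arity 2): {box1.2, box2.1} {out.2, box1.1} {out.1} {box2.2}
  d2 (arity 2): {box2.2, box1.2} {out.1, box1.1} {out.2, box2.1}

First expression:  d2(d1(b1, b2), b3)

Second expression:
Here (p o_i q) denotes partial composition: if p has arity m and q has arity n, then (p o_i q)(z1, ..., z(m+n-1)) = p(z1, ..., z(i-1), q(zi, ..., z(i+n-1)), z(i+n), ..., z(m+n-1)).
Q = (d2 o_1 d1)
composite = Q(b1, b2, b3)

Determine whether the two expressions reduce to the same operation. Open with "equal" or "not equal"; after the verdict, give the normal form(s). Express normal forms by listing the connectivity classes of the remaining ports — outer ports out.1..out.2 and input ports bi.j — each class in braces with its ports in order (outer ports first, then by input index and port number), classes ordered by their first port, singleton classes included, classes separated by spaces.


equal; both compose to {out.1} {out.2, b3.1} {b1.1, b3.2} {b1.2, b2.1} {b2.2}

In normal form, the first expression is {out.1} {out.2, b3.1} {b1.1, b3.2} {b1.2, b2.1} {b2.2}
In normal form, the second expression is {out.1} {out.2, b3.1} {b1.1, b3.2} {b1.2, b2.1} {b2.2}
Identical normal forms: equal.


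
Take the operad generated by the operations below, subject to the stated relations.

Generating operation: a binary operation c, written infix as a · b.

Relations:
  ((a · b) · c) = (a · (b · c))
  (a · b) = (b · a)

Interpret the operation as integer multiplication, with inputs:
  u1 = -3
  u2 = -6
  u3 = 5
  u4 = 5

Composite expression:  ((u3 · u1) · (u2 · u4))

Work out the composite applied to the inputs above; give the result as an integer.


(u3 · u1) = -15
(u2 · u4) = -30
((u3 · u1) · (u2 · u4)) = 450

450


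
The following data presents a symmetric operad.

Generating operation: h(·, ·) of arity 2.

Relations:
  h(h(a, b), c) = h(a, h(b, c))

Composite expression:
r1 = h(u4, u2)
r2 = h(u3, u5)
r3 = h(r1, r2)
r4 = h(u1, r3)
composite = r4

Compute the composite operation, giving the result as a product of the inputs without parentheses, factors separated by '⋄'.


u1 ⋄ u4 ⋄ u2 ⋄ u3 ⋄ u5

Every regrouping of h is equal, so read the u-inputs in written order.
h(u4, u2) spells out as u4 ⋄ u2
h(u3, u5) spells out as u3 ⋄ u5
h(h(u4, u2), h(u3, u5)) spells out as u4 ⋄ u2 ⋄ u3 ⋄ u5
h(u1, h(h(u4, u2), h(u3, u5))) spells out as u1 ⋄ u4 ⋄ u2 ⋄ u3 ⋄ u5


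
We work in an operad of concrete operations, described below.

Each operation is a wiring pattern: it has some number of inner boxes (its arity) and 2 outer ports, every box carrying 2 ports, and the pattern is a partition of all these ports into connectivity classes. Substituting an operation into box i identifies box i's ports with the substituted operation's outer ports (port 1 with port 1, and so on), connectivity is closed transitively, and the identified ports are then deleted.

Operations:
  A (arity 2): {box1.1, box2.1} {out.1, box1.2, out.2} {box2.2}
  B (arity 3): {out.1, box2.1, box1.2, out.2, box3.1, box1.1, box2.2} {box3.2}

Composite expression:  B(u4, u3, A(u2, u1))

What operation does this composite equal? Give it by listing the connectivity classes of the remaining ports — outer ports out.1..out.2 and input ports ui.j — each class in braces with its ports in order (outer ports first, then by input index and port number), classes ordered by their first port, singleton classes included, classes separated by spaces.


{out.1, out.2, u2.2, u3.1, u3.2, u4.1, u4.2} {u1.1, u2.1} {u1.2}

Two ports join when wires chain via B-identified ports.
after A, the pattern on (u2, u1) reads {out.1, out.2, u2.2} {u1.1, u2.1} {u1.2} (out.j = its outer ports)
after B, the pattern on (u4, u3, u2, u1) reads {out.1, out.2, u2.2, u3.1, u3.2, u4.1, u4.2} {u1.1, u2.1} {u1.2} (out.j = its outer ports)


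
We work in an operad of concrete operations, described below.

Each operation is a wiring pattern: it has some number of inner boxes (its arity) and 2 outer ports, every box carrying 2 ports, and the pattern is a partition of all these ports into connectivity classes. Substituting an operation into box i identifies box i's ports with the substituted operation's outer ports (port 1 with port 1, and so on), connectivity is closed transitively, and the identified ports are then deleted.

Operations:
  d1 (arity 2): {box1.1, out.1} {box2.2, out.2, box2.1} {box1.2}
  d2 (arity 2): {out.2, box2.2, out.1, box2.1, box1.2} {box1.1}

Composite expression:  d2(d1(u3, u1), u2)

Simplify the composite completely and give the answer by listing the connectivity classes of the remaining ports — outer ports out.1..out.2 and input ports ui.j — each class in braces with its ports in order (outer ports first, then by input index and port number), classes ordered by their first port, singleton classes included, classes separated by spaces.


{out.1, out.2, u1.1, u1.2, u2.1, u2.2} {u3.1} {u3.2}

Reachability decides: close wires over d2-identified ports.
d1 over (u3, u1) gives {out.1, u3.1} {out.2, u1.1, u1.2} {u3.2}, out.j being that stage's outer ports
d2 over (u3, u1, u2) gives {out.1, out.2, u1.1, u1.2, u2.1, u2.2} {u3.1} {u3.2}, out.j being that stage's outer ports


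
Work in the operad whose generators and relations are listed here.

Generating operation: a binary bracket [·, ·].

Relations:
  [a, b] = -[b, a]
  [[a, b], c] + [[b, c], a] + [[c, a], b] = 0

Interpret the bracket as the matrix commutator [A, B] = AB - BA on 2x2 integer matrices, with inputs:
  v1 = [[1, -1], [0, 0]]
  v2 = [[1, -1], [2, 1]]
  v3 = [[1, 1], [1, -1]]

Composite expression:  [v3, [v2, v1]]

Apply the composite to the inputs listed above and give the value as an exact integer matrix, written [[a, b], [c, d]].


[[1, -2], [0, -1]]

[v2, v1] = [[2, 1], [2, -2]]
[v3, [v2, v1]] = [[1, -2], [0, -1]]


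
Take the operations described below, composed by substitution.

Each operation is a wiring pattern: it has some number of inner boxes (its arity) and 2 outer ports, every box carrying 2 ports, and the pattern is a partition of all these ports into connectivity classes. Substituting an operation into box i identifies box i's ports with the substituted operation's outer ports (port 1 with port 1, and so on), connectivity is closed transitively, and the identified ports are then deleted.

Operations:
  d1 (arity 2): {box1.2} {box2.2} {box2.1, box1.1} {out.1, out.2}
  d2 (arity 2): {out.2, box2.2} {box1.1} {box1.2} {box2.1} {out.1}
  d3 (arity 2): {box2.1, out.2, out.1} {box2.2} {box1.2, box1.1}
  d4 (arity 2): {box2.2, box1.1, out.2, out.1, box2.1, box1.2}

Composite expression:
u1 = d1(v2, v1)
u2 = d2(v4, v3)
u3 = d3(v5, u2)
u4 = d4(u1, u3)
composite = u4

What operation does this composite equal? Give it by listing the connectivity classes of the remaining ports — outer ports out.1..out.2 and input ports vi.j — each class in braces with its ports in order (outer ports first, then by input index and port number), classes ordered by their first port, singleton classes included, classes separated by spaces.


{out.1, out.2} {v1.1, v2.1} {v1.2} {v2.2} {v3.1} {v3.2} {v4.1} {v4.2} {v5.1, v5.2}

Substituting into d4 glues patterns; closure does the rest.
d1 over (v2, v1) gives {out.1, out.2} {v1.1, v2.1} {v1.2} {v2.2}, out.j being that stage's outer ports
d2 over (v4, v3) gives {out.1} {out.2, v3.2} {v3.1} {v4.1} {v4.2}, out.j being that stage's outer ports
d3 over (v5, v4, v3) gives {out.1, out.2} {v3.1} {v3.2} {v4.1} {v4.2} {v5.1, v5.2}, out.j being that stage's outer ports
d4 over (v2, v1, v5, v4, v3) gives {out.1, out.2} {v1.1, v2.1} {v1.2} {v2.2} {v3.1} {v3.2} {v4.1} {v4.2} {v5.1, v5.2}, out.j being that stage's outer ports


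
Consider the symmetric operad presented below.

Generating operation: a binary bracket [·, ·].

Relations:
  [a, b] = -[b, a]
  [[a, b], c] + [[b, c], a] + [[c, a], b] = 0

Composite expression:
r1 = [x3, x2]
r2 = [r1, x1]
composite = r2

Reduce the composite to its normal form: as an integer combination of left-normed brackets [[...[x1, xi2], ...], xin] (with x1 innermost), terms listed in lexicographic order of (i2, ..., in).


[[x1, x2], x3] - [[x1, x3], x2]


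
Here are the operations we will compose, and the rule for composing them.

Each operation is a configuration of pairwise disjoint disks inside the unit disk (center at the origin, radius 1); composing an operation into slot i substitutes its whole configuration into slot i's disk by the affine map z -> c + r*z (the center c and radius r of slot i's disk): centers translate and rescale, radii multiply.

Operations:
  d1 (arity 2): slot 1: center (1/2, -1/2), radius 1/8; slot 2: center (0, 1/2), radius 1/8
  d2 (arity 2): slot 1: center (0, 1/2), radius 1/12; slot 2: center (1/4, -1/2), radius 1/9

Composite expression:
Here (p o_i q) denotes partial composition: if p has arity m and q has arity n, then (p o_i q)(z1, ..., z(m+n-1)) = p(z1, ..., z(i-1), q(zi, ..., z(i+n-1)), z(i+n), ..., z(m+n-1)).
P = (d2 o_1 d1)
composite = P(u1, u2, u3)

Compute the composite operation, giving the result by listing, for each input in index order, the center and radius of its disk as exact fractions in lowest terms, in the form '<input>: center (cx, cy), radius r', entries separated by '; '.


u1: center (1/24, 11/24), radius 1/96; u2: center (0, 13/24), radius 1/96; u3: center (1/4, -1/2), radius 1/9

Follow each u-input down from d2: c' goes to c + r*c', radius to r*r'.
u1 passes through 2 substitutions, ending at center (1/24, 11/24), radius 1/96
u2 passes through 2 substitutions, ending at center (0, 13/24), radius 1/96
u3 passes through 1 substitution, ending at center (1/4, -1/2), radius 1/9
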